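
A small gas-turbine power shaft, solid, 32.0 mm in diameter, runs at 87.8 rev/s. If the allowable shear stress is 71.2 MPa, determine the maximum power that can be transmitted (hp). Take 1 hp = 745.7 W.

J = πd⁴/32 = π(0.0320)⁴/32 = 1.029×10^-7 m⁴.
T_max = τ_allow·J/r = 7.12×10^7 × 1.029×10^-7 / 0.0160 = 458.1 N·m.
ω = 2π·87.8 = 551.7 rad/s, so P_max = T_max·ω = 2.527×10^5 W.

339 hp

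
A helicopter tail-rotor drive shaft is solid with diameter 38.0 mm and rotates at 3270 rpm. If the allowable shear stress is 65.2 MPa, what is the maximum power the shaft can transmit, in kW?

241 kW

J = πd⁴/32 = π(0.0380)⁴/32 = 2.047×10^-7 m⁴.
T_max = τ_allow·J/r = 6.52×10^7 × 2.047×10^-7 / 0.0190 = 702.5 N·m.
ω = 2π·3270/60 = 342.4 rad/s, so P_max = T_max·ω = 2.405×10^5 W.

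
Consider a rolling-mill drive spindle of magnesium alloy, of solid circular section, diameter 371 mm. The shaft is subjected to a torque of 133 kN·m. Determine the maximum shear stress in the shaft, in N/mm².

13.3 N/mm²

J = πd⁴/32 = π(0.371)⁴/32 = 1.860×10^-3 m⁴.
τ_max = T·r/J = 133000 × 0.185 / 1.860×10^-3 = 1.326×10^7 Pa.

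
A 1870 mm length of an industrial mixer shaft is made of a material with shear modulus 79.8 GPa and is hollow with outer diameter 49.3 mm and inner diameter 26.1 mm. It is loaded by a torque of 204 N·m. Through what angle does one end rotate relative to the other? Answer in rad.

J = π(d_o⁴ − d_i⁴)/32 = π(0.0493⁴ − 0.0261⁴)/32 = 5.344×10^-7 m⁴.
θ = T·L/(G·J) = 204.0 × 1.87 / (79.8×10⁹ × 5.344×10^-7) = 8.946×10^-3 rad.

0.00895 rad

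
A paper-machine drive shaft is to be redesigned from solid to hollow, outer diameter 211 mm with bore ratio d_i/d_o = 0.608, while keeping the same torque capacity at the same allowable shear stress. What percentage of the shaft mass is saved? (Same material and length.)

Equal τ_max and T ⇒ the solid shaft needs d_s³ = d_o³(1−k⁴), so d_s = 211·(1−0.608⁴)^(1/3) = 200.9 mm.
Area ratio A_h/A_s = d_o²(1−k²)/d_s² = (1−k²)/(1−k⁴)^(2/3) = 0.6952.
Mass saving = 1 − 0.6952 = 30.5 %.

30.5 %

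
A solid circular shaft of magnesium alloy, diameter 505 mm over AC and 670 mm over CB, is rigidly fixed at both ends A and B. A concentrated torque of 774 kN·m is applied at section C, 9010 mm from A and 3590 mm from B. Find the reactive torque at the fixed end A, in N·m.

Compatibility: T_A·a/J_AC = T_B·b/J_CB with T_A + T_B = T₀.
J_AC = 6.39×10^-3 m⁴, J_CB = 0.0198 m⁴, so T_A = T₀·(J_AC/a)/((J_AC/a)+(J_CB/b)) = 88190 N·m, T_B = 685800 N·m.

88200 N·m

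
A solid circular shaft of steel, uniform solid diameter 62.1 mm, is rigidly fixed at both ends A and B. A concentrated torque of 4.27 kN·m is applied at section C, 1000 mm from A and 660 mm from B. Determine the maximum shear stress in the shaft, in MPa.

With uniform GJ and both ends fixed, compatibility θ_AC = θ_CB gives T_A·a = T_B·b, together with T_A + T_B = T₀.
T_A = T₀·b/(a+b) = 4270·660/1660 = 1698 N·m; T_B = 2572 N·m.
τ in each portion: τ_AC = 3.61×10^7 Pa, τ_CB = 5.47×10^7 Pa; maximum is in CB.
τ_max = T_CB·r/J = 2572·0.0311/1.46×10^-6 = 5.470×10^7 Pa.

54.7 MPa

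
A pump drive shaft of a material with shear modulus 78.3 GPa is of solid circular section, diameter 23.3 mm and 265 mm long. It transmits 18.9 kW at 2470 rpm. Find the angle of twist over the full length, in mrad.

8.55 mrad

ω = 2π·2470/60 = 258.7 rad/s, so T = P/ω = 18.9×10³ / 258.7 = 73.07 N·m.
J = πd⁴/32 = π(0.0233)⁴/32 = 2.894×10^-8 m⁴.
θ = T·L/(G·J) = 73.07 × 0.265 / (78.3×10⁹ × 2.894×10^-8) = 8.547×10^-3 rad.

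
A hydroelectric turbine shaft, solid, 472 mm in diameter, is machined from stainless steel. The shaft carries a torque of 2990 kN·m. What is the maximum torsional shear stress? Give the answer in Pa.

J = πd⁴/32 = π(0.472)⁴/32 = 4.873×10^-3 m⁴.
τ_max = T·r/J = 2.990e6 × 0.236 / 4.873×10^-3 = 1.448×10^8 Pa.

1.45e8 Pa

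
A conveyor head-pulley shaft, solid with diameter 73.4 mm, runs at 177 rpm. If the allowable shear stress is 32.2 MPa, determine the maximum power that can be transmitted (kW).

J = πd⁴/32 = π(0.0734)⁴/32 = 2.850×10^-6 m⁴.
T_max = τ_allow·J/r = 3.22×10^7 × 2.850×10^-6 / 0.0367 = 2500 N·m.
ω = 2π·177/60 = 18.54 rad/s, so P_max = T_max·ω = 4.634×10^4 W.

46.3 kW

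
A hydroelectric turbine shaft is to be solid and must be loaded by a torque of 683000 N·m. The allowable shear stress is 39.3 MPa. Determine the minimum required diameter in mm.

For a solid shaft τ_max = 16T/(πd³), so d = (16T/(π τ_allow))^(1/3) = (16·683000/(π·3.93×10^7))^(1/3) = 0.4457 m.

446 mm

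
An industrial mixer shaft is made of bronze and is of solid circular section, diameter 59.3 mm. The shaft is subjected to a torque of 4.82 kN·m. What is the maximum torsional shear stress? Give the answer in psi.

J = πd⁴/32 = π(0.0593)⁴/32 = 1.214×10^-6 m⁴.
τ_max = T·r/J = 4820 × 0.0296 / 1.214×10^-6 = 1.177×10^8 Pa.

17100 psi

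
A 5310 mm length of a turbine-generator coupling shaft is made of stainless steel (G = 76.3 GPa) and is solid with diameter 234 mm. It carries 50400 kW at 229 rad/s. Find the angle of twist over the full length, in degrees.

2.98°

ω = 229 rad/s, so T = P/ω = 50400×10³ / 229.0 = 220100 N·m.
J = πd⁴/32 = π(0.234)⁴/32 = 2.943×10^-4 m⁴.
θ = T·L/(G·J) = 220100 × 5.31 / (76.3×10⁹ × 2.943×10^-4) = 0.05204 rad.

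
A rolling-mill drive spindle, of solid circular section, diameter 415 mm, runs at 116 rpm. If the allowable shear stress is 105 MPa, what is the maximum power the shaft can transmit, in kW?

17900 kW

J = πd⁴/32 = π(0.415)⁴/32 = 2.912×10^-3 m⁴.
T_max = τ_allow·J/r = 1.05×10^8 × 2.912×10^-3 / 0.207 = 1.474e6 N·m.
ω = 2π·116/60 = 12.15 rad/s, so P_max = T_max·ω = 1.790×10^7 W.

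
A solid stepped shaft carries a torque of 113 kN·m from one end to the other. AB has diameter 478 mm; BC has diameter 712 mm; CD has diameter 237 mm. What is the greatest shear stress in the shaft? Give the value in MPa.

43.2 MPa

Under the same torque, τ_max = 16T/(πd³) is largest where d is smallest — segment CD (d = 237 mm).
τ_max = 16·113000/(π·(0.237)³) = 4.323×10^7 Pa.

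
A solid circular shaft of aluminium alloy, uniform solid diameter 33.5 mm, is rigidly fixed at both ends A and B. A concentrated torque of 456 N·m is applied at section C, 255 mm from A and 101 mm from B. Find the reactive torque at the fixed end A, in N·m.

129 N·m

With uniform GJ and both ends fixed, compatibility θ_AC = θ_CB gives T_A·a = T_B·b, together with T_A + T_B = T₀.
T_A = T₀·b/(a+b) = 456.0·101/356.0 = 129.4 N·m; T_B = 326.6 N·m.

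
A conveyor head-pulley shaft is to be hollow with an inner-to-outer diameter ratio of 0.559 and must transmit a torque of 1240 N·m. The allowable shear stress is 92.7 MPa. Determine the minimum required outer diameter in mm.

42.3 mm

For a hollow shaft with d_i/d_o = 0.559: τ_max = 16T/(π d_o³ (1−k⁴)), so d_o = [16T/(π τ_allow (1−k⁴))]^(1/3) = [16·1240/(π·9.27×10^7·0.9024)]^(1/3) = 0.04226 m.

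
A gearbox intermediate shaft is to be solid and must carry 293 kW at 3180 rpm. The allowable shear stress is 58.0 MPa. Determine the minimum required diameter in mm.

42.6 mm

ω = 2π·3180/60 = 333.0 rad/s, so T = P/ω = 293×10³ / 333.0 = 879.9 N·m.
For a solid shaft τ_max = 16T/(πd³), so d = (16T/(π τ_allow))^(1/3) = (16·879.9/(π·5.80×10^7))^(1/3) = 0.04259 m.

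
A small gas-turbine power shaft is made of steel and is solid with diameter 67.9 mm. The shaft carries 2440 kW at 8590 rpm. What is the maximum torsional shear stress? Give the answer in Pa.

ω = 2π·8590/60 = 899.5 rad/s, so T = P/ω = 2440×10³ / 899.5 = 2712 N·m.
J = πd⁴/32 = π(0.0679)⁴/32 = 2.087×10^-6 m⁴.
τ_max = T·r/J = 2712 × 0.0340 / 2.087×10^-6 = 4.413×10^7 Pa.

4.41e7 Pa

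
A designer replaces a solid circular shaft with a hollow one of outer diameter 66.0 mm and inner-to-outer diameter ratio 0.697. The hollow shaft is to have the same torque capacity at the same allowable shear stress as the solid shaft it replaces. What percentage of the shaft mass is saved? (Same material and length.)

38.5 %

Equal τ_max and T ⇒ the solid shaft needs d_s³ = d_o³(1−k⁴), so d_s = 66.0·(1−0.697⁴)^(1/3) = 60.34 mm.
Area ratio A_h/A_s = d_o²(1−k²)/d_s² = (1−k²)/(1−k⁴)^(2/3) = 0.6153.
Mass saving = 1 − 0.6153 = 38.5 %.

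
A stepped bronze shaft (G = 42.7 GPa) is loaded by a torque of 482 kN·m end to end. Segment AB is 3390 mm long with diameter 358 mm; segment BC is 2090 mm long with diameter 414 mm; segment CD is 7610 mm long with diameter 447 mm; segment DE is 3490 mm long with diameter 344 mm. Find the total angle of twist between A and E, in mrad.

82.5 mrad

J_AB = π(0.358)⁴/32 = 1.61×10^-3 m⁴; J_BC = π(0.414)⁴/32 = 2.88×10^-3 m⁴; J_CD = π(0.447)⁴/32 = 3.92×10^-3 m⁴; J_DE = π(0.344)⁴/32 = 1.37×10^-3 m⁴.
θ = (T/G)·Σ L_i/J_i = (482000/42.7×10⁹)·(3.39/1.61×10^-3 + 2.09/2.88×10^-3 + 7.61/3.92×10^-3 + 3.49/1.37×10^-3) = 0.08248 rad.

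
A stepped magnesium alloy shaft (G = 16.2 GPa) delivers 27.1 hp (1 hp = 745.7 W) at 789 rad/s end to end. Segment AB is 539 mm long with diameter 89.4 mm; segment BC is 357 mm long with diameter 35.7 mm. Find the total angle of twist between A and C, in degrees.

0.211°

ω = 789 rad/s, so T = P/ω = 27.1×745.7 / 789.0 = 25.61 N·m.
J_AB = π(0.0894)⁴/32 = 6.27×10^-6 m⁴; J_BC = π(0.0357)⁴/32 = 1.59×10^-7 m⁴.
θ = (T/G)·Σ L_i/J_i = (25.61/16.2×10⁹)·(0.539/6.27×10^-6 + 0.357/1.59×10^-7) = 3.675×10^-3 rad.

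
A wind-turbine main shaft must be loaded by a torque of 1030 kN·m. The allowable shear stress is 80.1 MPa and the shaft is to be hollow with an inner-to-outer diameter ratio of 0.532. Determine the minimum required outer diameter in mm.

414 mm

For a hollow shaft with d_i/d_o = 0.532: τ_max = 16T/(π d_o³ (1−k⁴)), so d_o = [16T/(π τ_allow (1−k⁴))]^(1/3) = [16·1.030e6/(π·8.01×10^7·0.9199)]^(1/3) = 0.4145 m.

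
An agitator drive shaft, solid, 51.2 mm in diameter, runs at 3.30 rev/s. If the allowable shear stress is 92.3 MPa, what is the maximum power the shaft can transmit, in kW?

50.4 kW

J = πd⁴/32 = π(0.0512)⁴/32 = 6.747×10^-7 m⁴.
T_max = τ_allow·J/r = 9.23×10^7 × 6.747×10^-7 / 0.0256 = 2432 N·m.
ω = 2π·3.30 = 20.73 rad/s, so P_max = T_max·ω = 5.044×10^4 W.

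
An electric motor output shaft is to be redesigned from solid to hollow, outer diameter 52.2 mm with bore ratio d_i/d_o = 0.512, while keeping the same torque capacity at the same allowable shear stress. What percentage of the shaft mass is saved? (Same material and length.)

Equal τ_max and T ⇒ the solid shaft needs d_s³ = d_o³(1−k⁴), so d_s = 52.2·(1−0.512⁴)^(1/3) = 50.98 mm.
Area ratio A_h/A_s = d_o²(1−k²)/d_s² = (1−k²)/(1−k⁴)^(2/3) = 0.7737.
Mass saving = 1 − 0.7737 = 22.6 %.

22.6 %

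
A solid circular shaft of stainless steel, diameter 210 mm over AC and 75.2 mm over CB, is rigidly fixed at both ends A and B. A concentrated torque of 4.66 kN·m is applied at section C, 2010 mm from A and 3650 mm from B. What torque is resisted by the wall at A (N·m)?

4620 N·m

Compatibility: T_A·a/J_AC = T_B·b/J_CB with T_A + T_B = T₀.
J_AC = 1.91×10^-4 m⁴, J_CB = 3.14×10^-6 m⁴, so T_A = T₀·(J_AC/a)/((J_AC/a)+(J_CB/b)) = 4618 N·m, T_B = 41.82 N·m.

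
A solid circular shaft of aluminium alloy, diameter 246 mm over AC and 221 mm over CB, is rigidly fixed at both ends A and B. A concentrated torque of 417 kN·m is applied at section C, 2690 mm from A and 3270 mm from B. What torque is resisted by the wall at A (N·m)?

Compatibility: T_A·a/J_AC = T_B·b/J_CB with T_A + T_B = T₀.
J_AC = 3.60×10^-4 m⁴, J_CB = 2.34×10^-4 m⁴, so T_A = T₀·(J_AC/a)/((J_AC/a)+(J_CB/b)) = 271500 N·m, T_B = 145500 N·m.

272000 N·m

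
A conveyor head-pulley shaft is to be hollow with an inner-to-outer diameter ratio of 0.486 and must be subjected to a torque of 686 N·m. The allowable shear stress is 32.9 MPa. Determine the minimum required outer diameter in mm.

48.3 mm

For a hollow shaft with d_i/d_o = 0.486: τ_max = 16T/(π d_o³ (1−k⁴)), so d_o = [16T/(π τ_allow (1−k⁴))]^(1/3) = [16·686.0/(π·3.29×10^7·0.9442)]^(1/3) = 0.04827 m.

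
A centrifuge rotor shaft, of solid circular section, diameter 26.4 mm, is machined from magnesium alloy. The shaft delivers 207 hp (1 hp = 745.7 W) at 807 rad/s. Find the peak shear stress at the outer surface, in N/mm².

52.9 N/mm²

ω = 807 rad/s, so T = P/ω = 207×745.7 / 807.0 = 191.3 N·m.
J = πd⁴/32 = π(0.0264)⁴/32 = 4.769×10^-8 m⁴.
τ_max = T·r/J = 191.3 × 0.0132 / 4.769×10^-8 = 5.294×10^7 Pa.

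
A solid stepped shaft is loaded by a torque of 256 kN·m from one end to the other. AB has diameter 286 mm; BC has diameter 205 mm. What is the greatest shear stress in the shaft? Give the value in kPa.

151000 kPa

Under the same torque, τ_max = 16T/(πd³) is largest where d is smallest — segment BC (d = 205 mm).
τ_max = 16·256000/(π·(0.205)³) = 1.513×10^8 Pa.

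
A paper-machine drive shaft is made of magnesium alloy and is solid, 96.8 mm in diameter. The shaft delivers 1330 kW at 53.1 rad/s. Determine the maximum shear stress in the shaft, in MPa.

141 MPa

ω = 53.1 rad/s, so T = P/ω = 1330×10³ / 53.10 = 25050 N·m.
J = πd⁴/32 = π(0.0968)⁴/32 = 8.620×10^-6 m⁴.
τ_max = T·r/J = 25050 × 0.0484 / 8.620×10^-6 = 1.406×10^8 Pa.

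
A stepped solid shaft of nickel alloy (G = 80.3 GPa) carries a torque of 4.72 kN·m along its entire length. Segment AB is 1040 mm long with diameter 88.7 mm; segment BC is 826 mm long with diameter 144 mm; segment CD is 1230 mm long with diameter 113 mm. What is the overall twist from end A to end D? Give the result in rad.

J_AB = π(0.0887)⁴/32 = 6.08×10^-6 m⁴; J_BC = π(0.144)⁴/32 = 4.22×10^-5 m⁴; J_CD = π(0.113)⁴/32 = 1.60×10^-5 m⁴.
θ = (T/G)·Σ L_i/J_i = (4720/80.3×10⁹)·(1.04/6.08×10^-6 + 0.826/4.22×10^-5 + 1.23/1.60×10^-5) = 0.01573 rad.

0.0157 rad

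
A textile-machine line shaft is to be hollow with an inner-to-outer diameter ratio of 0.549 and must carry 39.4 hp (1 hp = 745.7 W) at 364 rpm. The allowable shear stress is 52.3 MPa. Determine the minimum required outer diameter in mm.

ω = 2π·364/60 = 38.12 rad/s, so T = P/ω = 39.4×745.7 / 38.12 = 770.8 N·m.
For a hollow shaft with d_i/d_o = 0.549: τ_max = 16T/(π d_o³ (1−k⁴)), so d_o = [16T/(π τ_allow (1−k⁴))]^(1/3) = [16·770.8/(π·5.23×10^7·0.9092)]^(1/3) = 0.04354 m.

43.5 mm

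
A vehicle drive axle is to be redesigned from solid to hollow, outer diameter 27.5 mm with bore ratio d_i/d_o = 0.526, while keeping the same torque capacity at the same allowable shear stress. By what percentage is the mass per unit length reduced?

Equal τ_max and T ⇒ the solid shaft needs d_s³ = d_o³(1−k⁴), so d_s = 27.5·(1−0.526⁴)^(1/3) = 26.78 mm.
Area ratio A_h/A_s = d_o²(1−k²)/d_s² = (1−k²)/(1−k⁴)^(2/3) = 0.7628.
Mass saving = 1 − 0.7628 = 23.7 %.

23.7 %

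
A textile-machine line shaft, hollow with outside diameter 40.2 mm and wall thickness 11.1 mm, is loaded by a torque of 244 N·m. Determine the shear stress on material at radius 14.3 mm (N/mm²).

14.2 N/mm²

J = π(d_o⁴ − d_i⁴)/32 = π(0.0402⁴ − 0.0180⁴)/32 = 2.461×10^-7 m⁴.
Shear stress varies linearly with radius: τ = T·r/J = 244.0 × 0.0143 / 2.461×10^-7 = 1.418×10^7 Pa.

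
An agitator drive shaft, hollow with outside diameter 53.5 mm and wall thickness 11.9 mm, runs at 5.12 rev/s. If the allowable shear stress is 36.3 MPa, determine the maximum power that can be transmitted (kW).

31.8 kW

J = π(d_o⁴ − d_i⁴)/32 = π(0.0535⁴ − 0.0297⁴)/32 = 7.279×10^-7 m⁴.
T_max = τ_allow·J/r = 3.63×10^7 × 7.279×10^-7 / 0.0267 = 987.8 N·m.
ω = 2π·5.12 = 32.17 rad/s, so P_max = T_max·ω = 3.178×10^4 W.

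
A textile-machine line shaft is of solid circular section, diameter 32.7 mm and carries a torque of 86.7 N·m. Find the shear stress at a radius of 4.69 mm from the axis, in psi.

J = πd⁴/32 = π(0.0327)⁴/32 = 1.123×10^-7 m⁴.
Shear stress varies linearly with radius: τ = T·r/J = 86.70 × 0.00469 / 1.123×10^-7 = 3.622×10^6 Pa.

525 psi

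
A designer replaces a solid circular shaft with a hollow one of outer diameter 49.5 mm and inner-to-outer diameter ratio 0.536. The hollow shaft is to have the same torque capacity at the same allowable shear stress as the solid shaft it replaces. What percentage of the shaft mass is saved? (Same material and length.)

24.5 %

Equal τ_max and T ⇒ the solid shaft needs d_s³ = d_o³(1−k⁴), so d_s = 49.5·(1−0.536⁴)^(1/3) = 48.10 mm.
Area ratio A_h/A_s = d_o²(1−k²)/d_s² = (1−k²)/(1−k⁴)^(2/3) = 0.7548.
Mass saving = 1 − 0.7548 = 24.5 %.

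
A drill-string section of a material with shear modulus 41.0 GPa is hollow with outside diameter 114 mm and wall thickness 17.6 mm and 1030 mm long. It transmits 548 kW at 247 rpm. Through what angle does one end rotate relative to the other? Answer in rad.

0.0416 rad

ω = 2π·247/60 = 25.87 rad/s, so T = P/ω = 548×10³ / 25.87 = 21190 N·m.
J = π(d_o⁴ − d_i⁴)/32 = π(0.114⁴ − 0.0788⁴)/32 = 1.280×10^-5 m⁴.
θ = T·L/(G·J) = 21190 × 1.03 / (41.0×10⁹ × 1.280×10^-5) = 0.04159 rad.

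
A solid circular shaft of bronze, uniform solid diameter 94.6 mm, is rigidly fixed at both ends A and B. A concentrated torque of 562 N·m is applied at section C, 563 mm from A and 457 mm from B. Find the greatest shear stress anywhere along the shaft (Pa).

With uniform GJ and both ends fixed, compatibility θ_AC = θ_CB gives T_A·a = T_B·b, together with T_A + T_B = T₀.
T_A = T₀·b/(a+b) = 562.0·457/1020 = 251.8 N·m; T_B = 310.2 N·m.
τ in each portion: τ_AC = 1.51×10^6 Pa, τ_CB = 1.87×10^6 Pa; maximum is in CB.
τ_max = T_CB·r/J = 310.2·0.0473/7.86×10^-6 = 1.866×10^6 Pa.

1.87e6 Pa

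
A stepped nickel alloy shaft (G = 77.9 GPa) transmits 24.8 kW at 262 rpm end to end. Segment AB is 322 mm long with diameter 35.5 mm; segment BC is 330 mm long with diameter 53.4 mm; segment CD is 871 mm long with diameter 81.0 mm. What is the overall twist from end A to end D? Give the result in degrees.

1.78°

ω = 2π·262/60 = 27.44 rad/s, so T = P/ω = 24.8×10³ / 27.44 = 903.9 N·m.
J_AB = π(0.0355)⁴/32 = 1.56×10^-7 m⁴; J_BC = π(0.0534)⁴/32 = 7.98×10^-7 m⁴; J_CD = π(0.0810)⁴/32 = 4.23×10^-6 m⁴.
θ = (T/G)·Σ L_i/J_i = (903.9/77.9×10⁹)·(0.322/1.56×10^-7 + 0.330/7.98×10^-7 + 0.871/4.23×10^-6) = 0.03115 rad.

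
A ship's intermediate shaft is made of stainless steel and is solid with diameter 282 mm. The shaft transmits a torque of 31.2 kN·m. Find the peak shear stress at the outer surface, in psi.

J = πd⁴/32 = π(0.282)⁴/32 = 6.209×10^-4 m⁴.
τ_max = T·r/J = 31200 × 0.141 / 6.209×10^-4 = 7.086×10^6 Pa.

1030 psi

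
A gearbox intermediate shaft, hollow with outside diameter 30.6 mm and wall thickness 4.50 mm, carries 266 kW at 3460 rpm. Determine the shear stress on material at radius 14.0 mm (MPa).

159 MPa

ω = 2π·3460/60 = 362.3 rad/s, so T = P/ω = 266×10³ / 362.3 = 734.1 N·m.
J = π(d_o⁴ − d_i⁴)/32 = π(0.0306⁴ − 0.0216⁴)/32 = 6.471×10^-8 m⁴.
Shear stress varies linearly with radius: τ = T·r/J = 734.1 × 0.0140 / 6.471×10^-8 = 1.588×10^8 Pa.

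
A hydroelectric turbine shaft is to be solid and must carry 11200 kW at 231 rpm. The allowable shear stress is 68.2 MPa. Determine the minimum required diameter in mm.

326 mm

ω = 2π·231/60 = 24.19 rad/s, so T = P/ω = 11200×10³ / 24.19 = 463000 N·m.
For a solid shaft τ_max = 16T/(πd³), so d = (16T/(π τ_allow))^(1/3) = (16·463000/(π·6.82×10^7))^(1/3) = 0.3258 m.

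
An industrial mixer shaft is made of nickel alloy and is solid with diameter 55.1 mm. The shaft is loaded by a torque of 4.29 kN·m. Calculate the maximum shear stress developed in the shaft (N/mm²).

J = πd⁴/32 = π(0.0551)⁴/32 = 9.049×10^-7 m⁴.
τ_max = T·r/J = 4290 × 0.0276 / 9.049×10^-7 = 1.306×10^8 Pa.

131 N/mm²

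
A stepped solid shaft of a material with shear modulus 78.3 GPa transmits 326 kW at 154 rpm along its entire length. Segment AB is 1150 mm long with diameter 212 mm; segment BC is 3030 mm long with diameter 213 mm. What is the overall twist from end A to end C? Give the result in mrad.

ω = 2π·154/60 = 16.13 rad/s, so T = P/ω = 326×10³ / 16.13 = 20210 N·m.
J_AB = π(0.212)⁴/32 = 1.98×10^-4 m⁴; J_BC = π(0.213)⁴/32 = 2.02×10^-4 m⁴.
θ = (T/G)·Σ L_i/J_i = (20210/78.3×10⁹)·(1.15/1.98×10^-4 + 3.03/2.02×10^-4) = 5.368×10^-3 rad.

5.37 mrad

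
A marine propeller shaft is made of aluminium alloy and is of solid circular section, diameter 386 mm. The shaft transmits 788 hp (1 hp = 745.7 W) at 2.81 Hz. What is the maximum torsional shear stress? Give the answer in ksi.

0.427 ksi

ω = 2π·2.81 = 17.66 rad/s, so T = P/ω = 788×745.7 / 17.66 = 33280 N·m.
J = πd⁴/32 = π(0.386)⁴/32 = 2.179×10^-3 m⁴.
τ_max = T·r/J = 33280 × 0.193 / 2.179×10^-3 = 2.947×10^6 Pa.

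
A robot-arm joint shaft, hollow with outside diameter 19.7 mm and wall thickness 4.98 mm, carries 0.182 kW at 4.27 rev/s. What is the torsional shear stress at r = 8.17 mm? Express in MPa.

ω = 2π·4.27 = 26.83 rad/s, so T = P/ω = 0.182×10³ / 26.83 = 6.784 N·m.
J = π(d_o⁴ − d_i⁴)/32 = π(0.0197⁴ − 0.00974⁴)/32 = 1.390×10^-8 m⁴.
Shear stress varies linearly with radius: τ = T·r/J = 6.784 × 0.00817 / 1.390×10^-8 = 3.986×10^6 Pa.

3.99 MPa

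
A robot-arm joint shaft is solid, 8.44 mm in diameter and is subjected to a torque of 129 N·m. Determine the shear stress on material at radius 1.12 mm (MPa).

290 MPa

J = πd⁴/32 = π(0.00844)⁴/32 = 4.982×10^-10 m⁴.
Shear stress varies linearly with radius: τ = T·r/J = 129.0 × 0.00112 / 4.982×10^-10 = 2.900×10^8 Pa.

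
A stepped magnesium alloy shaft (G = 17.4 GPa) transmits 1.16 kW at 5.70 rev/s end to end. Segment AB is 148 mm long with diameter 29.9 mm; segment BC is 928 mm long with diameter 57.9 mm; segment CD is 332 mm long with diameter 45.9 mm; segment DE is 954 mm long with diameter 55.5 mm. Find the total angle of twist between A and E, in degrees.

ω = 2π·5.70 = 35.81 rad/s, so T = P/ω = 1.16×10³ / 35.81 = 32.39 N·m.
J_AB = π(0.0299)⁴/32 = 7.85×10^-8 m⁴; J_BC = π(0.0579)⁴/32 = 1.10×10^-6 m⁴; J_CD = π(0.0459)⁴/32 = 4.36×10^-7 m⁴; J_DE = π(0.0555)⁴/32 = 9.31×10^-7 m⁴.
θ = (T/G)·Σ L_i/J_i = (32.39/17.4×10⁹)·(0.148/7.85×10^-8 + 0.928/1.10×10^-6 + 0.332/4.36×10^-7 + 0.954/9.31×10^-7) = 8.401×10^-3 rad.

0.481°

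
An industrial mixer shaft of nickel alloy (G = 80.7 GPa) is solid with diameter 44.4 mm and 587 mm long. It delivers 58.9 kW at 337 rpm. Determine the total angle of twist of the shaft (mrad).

ω = 2π·337/60 = 35.29 rad/s, so T = P/ω = 58.9×10³ / 35.29 = 1669 N·m.
J = πd⁴/32 = π(0.0444)⁴/32 = 3.815×10^-7 m⁴.
θ = T·L/(G·J) = 1669 × 0.587 / (80.7×10⁹ × 3.815×10^-7) = 0.03182 rad.

31.8 mrad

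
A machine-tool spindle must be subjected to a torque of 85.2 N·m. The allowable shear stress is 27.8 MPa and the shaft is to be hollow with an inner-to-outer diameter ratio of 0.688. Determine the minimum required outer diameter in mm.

27.2 mm

For a hollow shaft with d_i/d_o = 0.688: τ_max = 16T/(π d_o³ (1−k⁴)), so d_o = [16T/(π τ_allow (1−k⁴))]^(1/3) = [16·85.20/(π·2.78×10^7·0.7759)]^(1/3) = 0.02720 m.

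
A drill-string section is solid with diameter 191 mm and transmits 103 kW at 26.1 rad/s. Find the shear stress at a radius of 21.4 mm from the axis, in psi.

93.7 psi

ω = 26.1 rad/s, so T = P/ω = 103×10³ / 26.10 = 3946 N·m.
J = πd⁴/32 = π(0.191)⁴/32 = 1.307×10^-4 m⁴.
Shear stress varies linearly with radius: τ = T·r/J = 3946 × 0.0214 / 1.307×10^-4 = 6.464×10^5 Pa.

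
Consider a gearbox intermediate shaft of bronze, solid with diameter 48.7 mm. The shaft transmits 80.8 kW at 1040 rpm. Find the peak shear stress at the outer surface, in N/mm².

ω = 2π·1040/60 = 108.9 rad/s, so T = P/ω = 80.8×10³ / 108.9 = 741.9 N·m.
J = πd⁴/32 = π(0.0487)⁴/32 = 5.522×10^-7 m⁴.
τ_max = T·r/J = 741.9 × 0.0244 / 5.522×10^-7 = 3.271×10^7 Pa.

32.7 N/mm²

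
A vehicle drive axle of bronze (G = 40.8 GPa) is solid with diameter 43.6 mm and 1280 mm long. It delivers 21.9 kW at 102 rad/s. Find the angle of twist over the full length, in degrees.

ω = 102 rad/s, so T = P/ω = 21.9×10³ / 102.0 = 214.7 N·m.
J = πd⁴/32 = π(0.0436)⁴/32 = 3.548×10^-7 m⁴.
θ = T·L/(G·J) = 214.7 × 1.28 / (40.8×10⁹ × 3.548×10^-7) = 0.01899 rad.

1.09°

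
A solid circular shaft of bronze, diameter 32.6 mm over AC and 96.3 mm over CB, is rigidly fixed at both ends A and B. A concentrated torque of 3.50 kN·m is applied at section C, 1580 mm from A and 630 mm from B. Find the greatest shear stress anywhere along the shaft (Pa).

1.99e7 Pa

Compatibility: T_A·a/J_AC = T_B·b/J_CB with T_A + T_B = T₀.
J_AC = 1.11×10^-7 m⁴, J_CB = 8.44×10^-6 m⁴, so T_A = T₀·(J_AC/a)/((J_AC/a)+(J_CB/b)) = 18.23 N·m, T_B = 3482 N·m.
τ in each portion: τ_AC = 2.68×10^6 Pa, τ_CB = 1.99×10^7 Pa; maximum is in CB.
τ_max = T_CB·r/J = 3482·0.0481/8.44×10^-6 = 1.986×10^7 Pa.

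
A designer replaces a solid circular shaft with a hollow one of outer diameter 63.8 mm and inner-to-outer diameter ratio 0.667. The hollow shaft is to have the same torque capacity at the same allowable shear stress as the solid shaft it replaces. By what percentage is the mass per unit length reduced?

35.7 %

Equal τ_max and T ⇒ the solid shaft needs d_s³ = d_o³(1−k⁴), so d_s = 63.8·(1−0.667⁴)^(1/3) = 59.28 mm.
Area ratio A_h/A_s = d_o²(1−k²)/d_s² = (1−k²)/(1−k⁴)^(2/3) = 0.6430.
Mass saving = 1 − 0.6430 = 35.7 %.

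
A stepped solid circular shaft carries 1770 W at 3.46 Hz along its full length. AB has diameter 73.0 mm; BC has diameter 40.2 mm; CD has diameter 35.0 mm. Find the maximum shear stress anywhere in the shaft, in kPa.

ω = 2π·3.46 = 21.74 rad/s, so T = P/ω = 1770 / 21.74 = 81.42 N·m.
Under the same torque, τ_max = 16T/(πd³) is largest where d is smallest — segment CD (d = 35.0 mm).
τ_max = 16·81.42/(π·(0.0350)³) = 9.671×10^6 Pa.

9670 kPa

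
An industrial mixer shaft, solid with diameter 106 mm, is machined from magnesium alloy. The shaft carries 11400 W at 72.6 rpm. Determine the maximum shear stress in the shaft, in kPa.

ω = 2π·72.6/60 = 7.603 rad/s, so T = P/ω = 11400 / 7.603 = 1499 N·m.
J = πd⁴/32 = π(0.106)⁴/32 = 1.239×10^-5 m⁴.
τ_max = T·r/J = 1499 × 0.0530 / 1.239×10^-5 = 6.412×10^6 Pa.

6410 kPa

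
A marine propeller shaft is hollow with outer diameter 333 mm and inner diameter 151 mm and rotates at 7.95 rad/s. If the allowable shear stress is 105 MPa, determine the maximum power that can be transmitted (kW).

5800 kW

J = π(d_o⁴ − d_i⁴)/32 = π(0.333⁴ − 0.151⁴)/32 = 1.156×10^-3 m⁴.
T_max = τ_allow·J/r = 1.05×10^8 × 1.156×10^-3 / 0.167 = 729100 N·m.
ω = 7.95 rad/s, so P_max = T_max·ω = 5.796×10^6 W.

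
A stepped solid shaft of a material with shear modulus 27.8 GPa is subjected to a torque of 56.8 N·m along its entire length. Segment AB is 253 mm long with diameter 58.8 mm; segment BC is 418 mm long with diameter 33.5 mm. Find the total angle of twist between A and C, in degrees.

J_AB = π(0.0588)⁴/32 = 1.17×10^-6 m⁴; J_BC = π(0.0335)⁴/32 = 1.24×10^-7 m⁴.
θ = (T/G)·Σ L_i/J_i = (56.80/27.8×10⁹)·(0.253/1.17×10^-6 + 0.418/1.24×10^-7) = 7.348×10^-3 rad.

0.421°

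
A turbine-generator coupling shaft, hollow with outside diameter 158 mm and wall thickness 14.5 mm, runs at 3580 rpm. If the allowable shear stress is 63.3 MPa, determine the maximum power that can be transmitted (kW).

10200 kW

J = π(d_o⁴ − d_i⁴)/32 = π(0.158⁴ − 0.129⁴)/32 = 3.400×10^-5 m⁴.
T_max = τ_allow·J/r = 6.33×10^7 × 3.400×10^-5 / 0.0790 = 27240 N·m.
ω = 2π·3580/60 = 374.9 rad/s, so P_max = T_max·ω = 1.021×10^7 W.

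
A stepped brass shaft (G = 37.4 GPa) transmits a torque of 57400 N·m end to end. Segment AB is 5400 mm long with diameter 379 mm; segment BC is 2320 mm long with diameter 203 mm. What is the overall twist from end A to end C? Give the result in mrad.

25.4 mrad

J_AB = π(0.379)⁴/32 = 2.03×10^-3 m⁴; J_BC = π(0.203)⁴/32 = 1.67×10^-4 m⁴.
θ = (T/G)·Σ L_i/J_i = (57400/37.4×10⁹)·(5.40/2.03×10^-3 + 2.32/1.67×10^-4) = 0.02545 rad.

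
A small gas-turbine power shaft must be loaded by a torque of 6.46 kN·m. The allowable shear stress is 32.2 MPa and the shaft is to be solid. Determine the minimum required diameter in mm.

101 mm

For a solid shaft τ_max = 16T/(πd³), so d = (16T/(π τ_allow))^(1/3) = (16·6460/(π·3.22×10^7))^(1/3) = 0.1007 m.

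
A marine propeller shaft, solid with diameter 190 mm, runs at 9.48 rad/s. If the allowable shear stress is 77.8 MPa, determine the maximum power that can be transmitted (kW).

J = πd⁴/32 = π(0.190)⁴/32 = 1.279×10^-4 m⁴.
T_max = τ_allow·J/r = 7.78×10^7 × 1.279×10^-4 / 0.0950 = 104800 N·m.
ω = 9.48 rad/s, so P_max = T_max·ω = 9.933×10^5 W.

993 kW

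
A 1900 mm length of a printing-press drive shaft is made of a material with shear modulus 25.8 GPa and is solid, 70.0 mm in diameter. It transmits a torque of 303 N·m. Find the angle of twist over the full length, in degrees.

0.542°

J = πd⁴/32 = π(0.0700)⁴/32 = 2.357×10^-6 m⁴.
θ = T·L/(G·J) = 303.0 × 1.90 / (25.8×10⁹ × 2.357×10^-6) = 9.466×10^-3 rad.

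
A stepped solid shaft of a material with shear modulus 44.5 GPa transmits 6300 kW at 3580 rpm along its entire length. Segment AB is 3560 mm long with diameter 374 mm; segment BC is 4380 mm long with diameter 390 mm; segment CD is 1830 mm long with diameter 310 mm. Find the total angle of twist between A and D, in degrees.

ω = 2π·3580/60 = 374.9 rad/s, so T = P/ω = 6300×10³ / 374.9 = 16800 N·m.
J_AB = π(0.374)⁴/32 = 1.92×10^-3 m⁴; J_BC = π(0.390)⁴/32 = 2.27×10^-3 m⁴; J_CD = π(0.310)⁴/32 = 9.07×10^-4 m⁴.
θ = (T/G)·Σ L_i/J_i = (16800/44.5×10⁹)·(3.56/1.92×10^-3 + 4.38/2.27×10^-3 + 1.83/9.07×10^-4) = 2.190×10^-3 rad.

0.125°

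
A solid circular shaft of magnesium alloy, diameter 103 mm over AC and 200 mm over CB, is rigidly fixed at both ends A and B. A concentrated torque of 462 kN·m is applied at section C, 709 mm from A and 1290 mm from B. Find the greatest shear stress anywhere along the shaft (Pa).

2.61e8 Pa

Compatibility: T_A·a/J_AC = T_B·b/J_CB with T_A + T_B = T₀.
J_AC = 1.10×10^-5 m⁴, J_CB = 1.57×10^-4 m⁴, so T_A = T₀·(J_AC/a)/((J_AC/a)+(J_CB/b)) = 52420 N·m, T_B = 409600 N·m.
τ in each portion: τ_AC = 2.44×10^8 Pa, τ_CB = 2.61×10^8 Pa; maximum is in CB.
τ_max = T_CB·r/J = 409600·0.100/1.57×10^-4 = 2.607×10^8 Pa.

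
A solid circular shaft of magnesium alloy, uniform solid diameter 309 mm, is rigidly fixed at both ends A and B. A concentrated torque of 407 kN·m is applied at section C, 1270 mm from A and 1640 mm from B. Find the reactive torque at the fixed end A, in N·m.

229000 N·m

With uniform GJ and both ends fixed, compatibility θ_AC = θ_CB gives T_A·a = T_B·b, together with T_A + T_B = T₀.
T_A = T₀·b/(a+b) = 407000·1640/2910 = 229400 N·m; T_B = 177600 N·m.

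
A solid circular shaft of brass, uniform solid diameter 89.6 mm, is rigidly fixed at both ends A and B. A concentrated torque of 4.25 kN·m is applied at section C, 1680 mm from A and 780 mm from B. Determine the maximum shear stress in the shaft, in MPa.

20.5 MPa

With uniform GJ and both ends fixed, compatibility θ_AC = θ_CB gives T_A·a = T_B·b, together with T_A + T_B = T₀.
T_A = T₀·b/(a+b) = 4250·780/2460 = 1348 N·m; T_B = 2902 N·m.
τ in each portion: τ_AC = 9.54×10^6 Pa, τ_CB = 2.05×10^7 Pa; maximum is in CB.
τ_max = T_CB·r/J = 2902·0.0448/6.33×10^-6 = 2.055×10^7 Pa.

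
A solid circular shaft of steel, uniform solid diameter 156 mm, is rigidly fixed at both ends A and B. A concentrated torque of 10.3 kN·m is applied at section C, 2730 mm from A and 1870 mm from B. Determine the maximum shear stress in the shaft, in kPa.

8200 kPa

With uniform GJ and both ends fixed, compatibility θ_AC = θ_CB gives T_A·a = T_B·b, together with T_A + T_B = T₀.
T_A = T₀·b/(a+b) = 10300·1870/4600 = 4187 N·m; T_B = 6113 N·m.
τ in each portion: τ_AC = 5.62×10^6 Pa, τ_CB = 8.20×10^6 Pa; maximum is in CB.
τ_max = T_CB·r/J = 6113·0.0780/5.81×10^-5 = 8.200×10^6 Pa.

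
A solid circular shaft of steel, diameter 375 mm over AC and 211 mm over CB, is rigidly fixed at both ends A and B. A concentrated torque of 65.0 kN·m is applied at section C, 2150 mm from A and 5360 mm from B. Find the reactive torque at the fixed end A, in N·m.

Compatibility: T_A·a/J_AC = T_B·b/J_CB with T_A + T_B = T₀.
J_AC = 1.94×10^-3 m⁴, J_CB = 1.95×10^-4 m⁴, so T_A = T₀·(J_AC/a)/((J_AC/a)+(J_CB/b)) = 62490 N·m, T_B = 2512 N·m.

62500 N·m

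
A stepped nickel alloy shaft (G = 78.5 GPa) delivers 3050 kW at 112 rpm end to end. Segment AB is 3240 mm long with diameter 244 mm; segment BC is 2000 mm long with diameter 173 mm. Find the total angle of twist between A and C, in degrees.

ω = 2π·112/60 = 11.73 rad/s, so T = P/ω = 3050×10³ / 11.73 = 260000 N·m.
J_AB = π(0.244)⁴/32 = 3.48×10^-4 m⁴; J_BC = π(0.173)⁴/32 = 8.79×10^-5 m⁴.
θ = (T/G)·Σ L_i/J_i = (260000/78.5×10⁹)·(3.24/3.48×10^-4 + 2.00/8.79×10^-5) = 0.1062 rad.

6.08°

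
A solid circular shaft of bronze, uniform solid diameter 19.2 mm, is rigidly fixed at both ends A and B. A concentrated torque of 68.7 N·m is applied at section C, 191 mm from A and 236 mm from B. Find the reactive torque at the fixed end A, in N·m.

38.0 N·m

With uniform GJ and both ends fixed, compatibility θ_AC = θ_CB gives T_A·a = T_B·b, together with T_A + T_B = T₀.
T_A = T₀·b/(a+b) = 68.70·236/427.0 = 37.97 N·m; T_B = 30.73 N·m.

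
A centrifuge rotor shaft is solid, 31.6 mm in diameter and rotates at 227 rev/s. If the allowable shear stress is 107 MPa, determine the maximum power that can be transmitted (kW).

J = πd⁴/32 = π(0.0316)⁴/32 = 9.789×10^-8 m⁴.
T_max = τ_allow·J/r = 1.07×10^8 × 9.789×10^-8 / 0.0158 = 662.9 N·m.
ω = 2π·227 = 1426 rad/s, so P_max = T_max·ω = 9.455×10^5 W.

946 kW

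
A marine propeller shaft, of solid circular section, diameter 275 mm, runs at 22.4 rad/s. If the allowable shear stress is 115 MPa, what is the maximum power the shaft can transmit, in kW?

10500 kW

J = πd⁴/32 = π(0.275)⁴/32 = 5.615×10^-4 m⁴.
T_max = τ_allow·J/r = 1.15×10^8 × 5.615×10^-4 / 0.138 = 469600 N·m.
ω = 22.4 rad/s, so P_max = T_max·ω = 1.052×10^7 W.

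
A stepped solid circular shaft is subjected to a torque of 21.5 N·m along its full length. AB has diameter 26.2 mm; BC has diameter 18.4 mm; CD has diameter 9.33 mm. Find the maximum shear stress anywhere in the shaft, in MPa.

135 MPa

Under the same torque, τ_max = 16T/(πd³) is largest where d is smallest — segment CD (d = 9.33 mm).
τ_max = 16·21.50/(π·(0.00933)³) = 1.348×10^8 Pa.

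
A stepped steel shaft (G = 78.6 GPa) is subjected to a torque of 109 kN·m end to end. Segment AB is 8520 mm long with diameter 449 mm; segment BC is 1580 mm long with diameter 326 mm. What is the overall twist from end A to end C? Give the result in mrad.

4.94 mrad

J_AB = π(0.449)⁴/32 = 3.99×10^-3 m⁴; J_BC = π(0.326)⁴/32 = 1.11×10^-3 m⁴.
θ = (T/G)·Σ L_i/J_i = (109000/78.6×10⁹)·(8.52/3.99×10^-3 + 1.58/1.11×10^-3) = 4.937×10^-3 rad.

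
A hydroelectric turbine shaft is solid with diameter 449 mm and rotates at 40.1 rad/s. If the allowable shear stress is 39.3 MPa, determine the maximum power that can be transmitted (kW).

28000 kW

J = πd⁴/32 = π(0.449)⁴/32 = 3.990×10^-3 m⁴.
T_max = τ_allow·J/r = 3.93×10^7 × 3.990×10^-3 / 0.225 = 698500 N·m.
ω = 40.1 rad/s, so P_max = T_max·ω = 2.801×10^7 W.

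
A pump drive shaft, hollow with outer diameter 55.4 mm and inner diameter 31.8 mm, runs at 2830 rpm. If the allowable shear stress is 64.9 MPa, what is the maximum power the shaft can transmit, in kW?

572 kW

J = π(d_o⁴ − d_i⁴)/32 = π(0.0554⁴ − 0.0318⁴)/32 = 8.244×10^-7 m⁴.
T_max = τ_allow·J/r = 6.49×10^7 × 8.244×10^-7 / 0.0277 = 1932 N·m.
ω = 2π·2830/60 = 296.4 rad/s, so P_max = T_max·ω = 5.724×10^5 W.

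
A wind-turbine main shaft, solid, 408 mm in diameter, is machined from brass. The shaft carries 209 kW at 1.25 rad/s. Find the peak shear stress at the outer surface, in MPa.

ω = 1.25 rad/s, so T = P/ω = 209×10³ / 1.250 = 167200 N·m.
J = πd⁴/32 = π(0.408)⁴/32 = 2.720×10^-3 m⁴.
τ_max = T·r/J = 167200 × 0.204 / 2.720×10^-3 = 1.254×10^7 Pa.

12.5 MPa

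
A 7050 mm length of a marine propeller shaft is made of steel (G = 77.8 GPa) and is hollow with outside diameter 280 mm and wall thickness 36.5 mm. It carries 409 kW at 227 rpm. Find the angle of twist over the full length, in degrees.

0.211°

ω = 2π·227/60 = 23.77 rad/s, so T = P/ω = 409×10³ / 23.77 = 17210 N·m.
J = π(d_o⁴ − d_i⁴)/32 = π(0.280⁴ − 0.207⁴)/32 = 4.232×10^-4 m⁴.
θ = T·L/(G·J) = 17210 × 7.05 / (77.8×10⁹ × 4.232×10^-4) = 3.684×10^-3 rad.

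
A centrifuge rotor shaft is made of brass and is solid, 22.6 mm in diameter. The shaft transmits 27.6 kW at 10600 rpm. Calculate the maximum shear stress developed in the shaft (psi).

1590 psi

ω = 2π·10600/60 = 1110 rad/s, so T = P/ω = 27.6×10³ / 1110 = 24.86 N·m.
J = πd⁴/32 = π(0.0226)⁴/32 = 2.561×10^-8 m⁴.
τ_max = T·r/J = 24.86 × 0.0113 / 2.561×10^-8 = 1.097×10^7 Pa.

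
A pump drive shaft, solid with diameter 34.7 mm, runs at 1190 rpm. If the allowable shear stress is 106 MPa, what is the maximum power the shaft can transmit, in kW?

108 kW

J = πd⁴/32 = π(0.0347)⁴/32 = 1.423×10^-7 m⁴.
T_max = τ_allow·J/r = 1.06×10^8 × 1.423×10^-7 / 0.0174 = 869.6 N·m.
ω = 2π·1190/60 = 124.6 rad/s, so P_max = T_max·ω = 1.084×10^5 W.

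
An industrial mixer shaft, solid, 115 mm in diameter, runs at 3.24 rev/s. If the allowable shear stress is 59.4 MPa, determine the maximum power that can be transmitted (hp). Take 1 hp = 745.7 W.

484 hp

J = πd⁴/32 = π(0.115)⁴/32 = 1.717×10^-5 m⁴.
T_max = τ_allow·J/r = 5.94×10^7 × 1.717×10^-5 / 0.0575 = 17740 N·m.
ω = 2π·3.24 = 20.36 rad/s, so P_max = T_max·ω = 3.611×10^5 W.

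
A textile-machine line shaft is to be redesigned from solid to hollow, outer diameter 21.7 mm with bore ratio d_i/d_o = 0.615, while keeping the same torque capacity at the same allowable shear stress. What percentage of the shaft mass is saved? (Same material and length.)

Equal τ_max and T ⇒ the solid shaft needs d_s³ = d_o³(1−k⁴), so d_s = 21.7·(1−0.615⁴)^(1/3) = 20.61 mm.
Area ratio A_h/A_s = d_o²(1−k²)/d_s² = (1−k²)/(1−k⁴)^(2/3) = 0.6892.
Mass saving = 1 − 0.6892 = 31.1 %.

31.1 %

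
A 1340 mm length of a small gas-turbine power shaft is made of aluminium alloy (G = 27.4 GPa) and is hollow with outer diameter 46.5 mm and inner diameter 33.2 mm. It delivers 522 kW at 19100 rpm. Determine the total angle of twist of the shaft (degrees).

2.15°

ω = 2π·19100/60 = 2000 rad/s, so T = P/ω = 522×10³ / 2000 = 261.0 N·m.
J = π(d_o⁴ − d_i⁴)/32 = π(0.0465⁴ − 0.0332⁴)/32 = 3.397×10^-7 m⁴.
θ = T·L/(G·J) = 261.0 × 1.34 / (27.4×10⁹ × 3.397×10^-7) = 0.03757 rad.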